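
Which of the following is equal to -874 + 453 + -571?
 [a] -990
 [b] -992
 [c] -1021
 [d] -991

First: -874 + 453 = -421
Then: -421 + -571 = -992
b) -992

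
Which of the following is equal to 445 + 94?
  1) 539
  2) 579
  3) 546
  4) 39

445 + 94 = 539
1) 539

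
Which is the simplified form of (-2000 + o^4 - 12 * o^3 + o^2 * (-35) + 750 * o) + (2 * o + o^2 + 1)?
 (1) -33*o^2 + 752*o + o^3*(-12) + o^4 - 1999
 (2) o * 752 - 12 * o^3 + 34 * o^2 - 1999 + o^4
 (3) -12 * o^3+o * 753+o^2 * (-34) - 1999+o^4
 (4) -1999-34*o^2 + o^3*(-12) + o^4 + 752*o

Adding the polynomials and combining like terms:
(-2000 + o^4 - 12*o^3 + o^2*(-35) + 750*o) + (2*o + o^2 + 1)
= -1999-34*o^2 + o^3*(-12) + o^4 + 752*o
4) -1999-34*o^2 + o^3*(-12) + o^4 + 752*o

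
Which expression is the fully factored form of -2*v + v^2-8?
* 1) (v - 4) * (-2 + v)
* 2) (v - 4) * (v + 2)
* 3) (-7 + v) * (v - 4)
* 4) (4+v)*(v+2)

We need to factor -2*v + v^2-8.
The factored form is (v - 4) * (v + 2).
2) (v - 4) * (v + 2)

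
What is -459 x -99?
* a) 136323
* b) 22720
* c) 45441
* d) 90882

-459 * -99 = 45441
c) 45441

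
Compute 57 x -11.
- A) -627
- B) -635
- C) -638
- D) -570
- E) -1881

57 * -11 = -627
A) -627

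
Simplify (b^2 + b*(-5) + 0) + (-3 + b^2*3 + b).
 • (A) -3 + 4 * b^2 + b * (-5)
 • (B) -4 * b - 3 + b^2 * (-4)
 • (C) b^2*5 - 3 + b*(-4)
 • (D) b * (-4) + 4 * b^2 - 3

Adding the polynomials and combining like terms:
(b^2 + b*(-5) + 0) + (-3 + b^2*3 + b)
= b * (-4) + 4 * b^2 - 3
D) b * (-4) + 4 * b^2 - 3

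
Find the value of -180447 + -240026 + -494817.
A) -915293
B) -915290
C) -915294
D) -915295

First: -180447 + -240026 = -420473
Then: -420473 + -494817 = -915290
B) -915290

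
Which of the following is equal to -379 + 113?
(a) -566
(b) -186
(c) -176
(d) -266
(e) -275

-379 + 113 = -266
d) -266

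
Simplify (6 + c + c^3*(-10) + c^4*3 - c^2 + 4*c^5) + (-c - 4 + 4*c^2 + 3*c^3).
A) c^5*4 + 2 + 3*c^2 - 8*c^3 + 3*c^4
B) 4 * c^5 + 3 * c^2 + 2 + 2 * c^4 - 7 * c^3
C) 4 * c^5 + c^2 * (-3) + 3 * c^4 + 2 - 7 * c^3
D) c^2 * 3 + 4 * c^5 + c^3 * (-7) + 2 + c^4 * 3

Adding the polynomials and combining like terms:
(6 + c + c^3*(-10) + c^4*3 - c^2 + 4*c^5) + (-c - 4 + 4*c^2 + 3*c^3)
= c^2 * 3 + 4 * c^5 + c^3 * (-7) + 2 + c^4 * 3
D) c^2 * 3 + 4 * c^5 + c^3 * (-7) + 2 + c^4 * 3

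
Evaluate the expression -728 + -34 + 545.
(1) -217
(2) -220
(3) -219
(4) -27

First: -728 + -34 = -762
Then: -762 + 545 = -217
1) -217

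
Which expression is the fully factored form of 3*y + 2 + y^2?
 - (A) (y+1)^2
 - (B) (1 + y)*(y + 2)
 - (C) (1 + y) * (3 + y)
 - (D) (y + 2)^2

We need to factor 3*y + 2 + y^2.
The factored form is (1 + y)*(y + 2).
B) (1 + y)*(y + 2)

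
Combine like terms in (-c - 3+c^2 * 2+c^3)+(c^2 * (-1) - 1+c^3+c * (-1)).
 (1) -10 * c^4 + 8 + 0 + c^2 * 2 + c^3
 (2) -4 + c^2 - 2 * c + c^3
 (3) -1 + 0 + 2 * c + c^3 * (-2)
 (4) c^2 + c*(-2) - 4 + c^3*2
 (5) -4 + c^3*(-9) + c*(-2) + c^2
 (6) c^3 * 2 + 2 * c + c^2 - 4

Adding the polynomials and combining like terms:
(-c - 3 + c^2*2 + c^3) + (c^2*(-1) - 1 + c^3 + c*(-1))
= c^2 + c*(-2) - 4 + c^3*2
4) c^2 + c*(-2) - 4 + c^3*2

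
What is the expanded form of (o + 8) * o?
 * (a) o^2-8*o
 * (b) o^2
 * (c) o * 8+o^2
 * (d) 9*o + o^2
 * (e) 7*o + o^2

Expanding (o + 8) * o:
= o * 8+o^2
c) o * 8+o^2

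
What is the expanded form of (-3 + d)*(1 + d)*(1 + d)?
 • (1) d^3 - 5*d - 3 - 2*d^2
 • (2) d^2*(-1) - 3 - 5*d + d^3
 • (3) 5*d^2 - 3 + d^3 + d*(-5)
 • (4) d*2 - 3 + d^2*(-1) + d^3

Expanding (-3 + d)*(1 + d)*(1 + d):
= d^2*(-1) - 3 - 5*d + d^3
2) d^2*(-1) - 3 - 5*d + d^3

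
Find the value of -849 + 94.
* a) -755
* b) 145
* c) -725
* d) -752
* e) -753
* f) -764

-849 + 94 = -755
a) -755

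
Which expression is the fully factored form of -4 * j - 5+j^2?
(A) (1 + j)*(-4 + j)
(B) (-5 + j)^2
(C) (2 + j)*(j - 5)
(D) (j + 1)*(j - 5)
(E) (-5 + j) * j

We need to factor -4 * j - 5+j^2.
The factored form is (j + 1)*(j - 5).
D) (j + 1)*(j - 5)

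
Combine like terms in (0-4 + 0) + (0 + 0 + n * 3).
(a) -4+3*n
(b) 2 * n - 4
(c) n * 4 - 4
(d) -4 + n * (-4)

Adding the polynomials and combining like terms:
(0 - 4 + 0) + (0 + 0 + n*3)
= -4+3*n
a) -4+3*n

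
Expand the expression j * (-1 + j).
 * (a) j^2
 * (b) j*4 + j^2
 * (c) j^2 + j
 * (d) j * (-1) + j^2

Expanding j * (-1 + j):
= j * (-1) + j^2
d) j * (-1) + j^2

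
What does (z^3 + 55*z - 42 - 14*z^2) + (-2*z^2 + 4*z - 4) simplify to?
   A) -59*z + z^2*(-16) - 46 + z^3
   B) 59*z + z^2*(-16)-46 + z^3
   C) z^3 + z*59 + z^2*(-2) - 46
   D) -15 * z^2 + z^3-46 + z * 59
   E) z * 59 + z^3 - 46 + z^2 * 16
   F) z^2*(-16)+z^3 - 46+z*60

Adding the polynomials and combining like terms:
(z^3 + 55*z - 42 - 14*z^2) + (-2*z^2 + 4*z - 4)
= 59*z + z^2*(-16)-46 + z^3
B) 59*z + z^2*(-16)-46 + z^3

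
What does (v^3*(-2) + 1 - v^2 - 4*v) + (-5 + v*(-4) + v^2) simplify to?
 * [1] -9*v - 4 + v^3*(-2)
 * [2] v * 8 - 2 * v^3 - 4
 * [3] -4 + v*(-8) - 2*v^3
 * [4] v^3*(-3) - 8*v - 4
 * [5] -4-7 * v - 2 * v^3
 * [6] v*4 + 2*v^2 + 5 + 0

Adding the polynomials and combining like terms:
(v^3*(-2) + 1 - v^2 - 4*v) + (-5 + v*(-4) + v^2)
= -4 + v*(-8) - 2*v^3
3) -4 + v*(-8) - 2*v^3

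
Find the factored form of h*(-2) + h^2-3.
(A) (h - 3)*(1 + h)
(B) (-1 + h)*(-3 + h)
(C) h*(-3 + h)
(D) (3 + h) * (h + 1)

We need to factor h*(-2) + h^2-3.
The factored form is (h - 3)*(1 + h).
A) (h - 3)*(1 + h)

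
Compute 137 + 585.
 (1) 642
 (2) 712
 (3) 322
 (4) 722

137 + 585 = 722
4) 722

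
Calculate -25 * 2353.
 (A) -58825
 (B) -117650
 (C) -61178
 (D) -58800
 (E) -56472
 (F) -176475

-25 * 2353 = -58825
A) -58825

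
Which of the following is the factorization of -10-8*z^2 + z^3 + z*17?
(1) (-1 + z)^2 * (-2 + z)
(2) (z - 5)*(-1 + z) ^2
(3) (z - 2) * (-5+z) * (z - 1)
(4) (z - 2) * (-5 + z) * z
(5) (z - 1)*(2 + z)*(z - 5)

We need to factor -10-8*z^2 + z^3 + z*17.
The factored form is (z - 2) * (-5+z) * (z - 1).
3) (z - 2) * (-5+z) * (z - 1)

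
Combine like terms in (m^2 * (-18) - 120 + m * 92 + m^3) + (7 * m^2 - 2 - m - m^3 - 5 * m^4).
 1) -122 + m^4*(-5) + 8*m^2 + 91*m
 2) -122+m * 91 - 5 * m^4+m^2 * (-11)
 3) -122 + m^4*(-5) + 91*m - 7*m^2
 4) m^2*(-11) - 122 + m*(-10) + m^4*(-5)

Adding the polynomials and combining like terms:
(m^2*(-18) - 120 + m*92 + m^3) + (7*m^2 - 2 - m - m^3 - 5*m^4)
= -122+m * 91 - 5 * m^4+m^2 * (-11)
2) -122+m * 91 - 5 * m^4+m^2 * (-11)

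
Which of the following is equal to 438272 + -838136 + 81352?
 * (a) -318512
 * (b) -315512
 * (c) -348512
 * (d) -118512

First: 438272 + -838136 = -399864
Then: -399864 + 81352 = -318512
a) -318512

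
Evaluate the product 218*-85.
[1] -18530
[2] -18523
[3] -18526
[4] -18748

218 * -85 = -18530
1) -18530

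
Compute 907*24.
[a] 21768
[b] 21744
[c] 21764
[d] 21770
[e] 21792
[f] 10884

907 * 24 = 21768
a) 21768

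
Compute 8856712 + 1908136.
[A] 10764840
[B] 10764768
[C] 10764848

8856712 + 1908136 = 10764848
C) 10764848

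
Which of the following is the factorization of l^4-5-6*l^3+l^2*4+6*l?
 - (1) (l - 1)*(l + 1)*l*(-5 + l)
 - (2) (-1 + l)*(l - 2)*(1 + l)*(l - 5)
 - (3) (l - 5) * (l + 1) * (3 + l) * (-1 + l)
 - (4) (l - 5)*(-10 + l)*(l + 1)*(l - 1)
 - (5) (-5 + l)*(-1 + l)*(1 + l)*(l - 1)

We need to factor l^4-5-6*l^3+l^2*4+6*l.
The factored form is (-5 + l)*(-1 + l)*(1 + l)*(l - 1).
5) (-5 + l)*(-1 + l)*(1 + l)*(l - 1)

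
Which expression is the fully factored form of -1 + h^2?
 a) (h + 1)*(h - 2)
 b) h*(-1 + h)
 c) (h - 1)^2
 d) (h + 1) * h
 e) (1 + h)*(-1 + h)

We need to factor -1 + h^2.
The factored form is (1 + h)*(-1 + h).
e) (1 + h)*(-1 + h)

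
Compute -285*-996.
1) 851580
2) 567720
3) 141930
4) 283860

-285 * -996 = 283860
4) 283860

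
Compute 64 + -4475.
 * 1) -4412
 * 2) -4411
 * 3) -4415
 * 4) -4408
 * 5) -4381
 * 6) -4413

64 + -4475 = -4411
2) -4411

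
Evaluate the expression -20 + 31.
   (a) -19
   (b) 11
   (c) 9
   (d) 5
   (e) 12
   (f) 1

-20 + 31 = 11
b) 11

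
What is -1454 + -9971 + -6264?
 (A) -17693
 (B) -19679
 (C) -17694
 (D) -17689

First: -1454 + -9971 = -11425
Then: -11425 + -6264 = -17689
D) -17689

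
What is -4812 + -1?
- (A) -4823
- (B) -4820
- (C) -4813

-4812 + -1 = -4813
C) -4813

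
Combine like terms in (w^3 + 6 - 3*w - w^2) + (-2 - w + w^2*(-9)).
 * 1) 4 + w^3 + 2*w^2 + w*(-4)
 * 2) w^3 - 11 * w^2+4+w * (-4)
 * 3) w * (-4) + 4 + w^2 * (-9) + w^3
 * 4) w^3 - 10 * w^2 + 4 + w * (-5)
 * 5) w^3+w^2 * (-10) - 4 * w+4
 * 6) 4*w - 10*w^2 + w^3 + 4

Adding the polynomials and combining like terms:
(w^3 + 6 - 3*w - w^2) + (-2 - w + w^2*(-9))
= w^3+w^2 * (-10) - 4 * w+4
5) w^3+w^2 * (-10) - 4 * w+4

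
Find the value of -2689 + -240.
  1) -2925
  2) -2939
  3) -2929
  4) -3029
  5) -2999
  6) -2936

-2689 + -240 = -2929
3) -2929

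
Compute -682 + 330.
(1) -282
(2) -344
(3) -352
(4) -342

-682 + 330 = -352
3) -352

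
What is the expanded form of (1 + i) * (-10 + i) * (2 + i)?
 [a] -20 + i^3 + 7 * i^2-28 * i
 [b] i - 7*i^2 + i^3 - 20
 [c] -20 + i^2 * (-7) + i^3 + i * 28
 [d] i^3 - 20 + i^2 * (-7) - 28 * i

Expanding (1 + i) * (-10 + i) * (2 + i):
= i^3 - 20 + i^2 * (-7) - 28 * i
d) i^3 - 20 + i^2 * (-7) - 28 * i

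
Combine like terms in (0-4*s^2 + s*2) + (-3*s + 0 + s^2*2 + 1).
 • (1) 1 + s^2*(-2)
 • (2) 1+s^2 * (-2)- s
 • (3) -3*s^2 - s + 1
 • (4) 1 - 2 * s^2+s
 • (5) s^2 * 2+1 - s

Adding the polynomials and combining like terms:
(0 - 4*s^2 + s*2) + (-3*s + 0 + s^2*2 + 1)
= 1+s^2 * (-2)- s
2) 1+s^2 * (-2)- s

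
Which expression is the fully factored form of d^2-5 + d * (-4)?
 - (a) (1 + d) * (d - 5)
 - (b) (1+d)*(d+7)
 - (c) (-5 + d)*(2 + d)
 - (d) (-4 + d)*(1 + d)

We need to factor d^2-5 + d * (-4).
The factored form is (1 + d) * (d - 5).
a) (1 + d) * (d - 5)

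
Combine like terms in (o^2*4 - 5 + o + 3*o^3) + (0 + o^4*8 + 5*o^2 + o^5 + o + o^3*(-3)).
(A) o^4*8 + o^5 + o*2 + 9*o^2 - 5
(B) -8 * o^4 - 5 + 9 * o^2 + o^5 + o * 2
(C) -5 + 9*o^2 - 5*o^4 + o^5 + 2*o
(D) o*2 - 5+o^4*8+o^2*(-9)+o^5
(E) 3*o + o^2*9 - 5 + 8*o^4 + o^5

Adding the polynomials and combining like terms:
(o^2*4 - 5 + o + 3*o^3) + (0 + o^4*8 + 5*o^2 + o^5 + o + o^3*(-3))
= o^4*8 + o^5 + o*2 + 9*o^2 - 5
A) o^4*8 + o^5 + o*2 + 9*o^2 - 5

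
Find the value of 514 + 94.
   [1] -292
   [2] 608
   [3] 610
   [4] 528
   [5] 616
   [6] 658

514 + 94 = 608
2) 608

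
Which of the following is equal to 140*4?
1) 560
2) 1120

140 * 4 = 560
1) 560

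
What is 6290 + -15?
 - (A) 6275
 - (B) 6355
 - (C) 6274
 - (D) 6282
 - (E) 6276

6290 + -15 = 6275
A) 6275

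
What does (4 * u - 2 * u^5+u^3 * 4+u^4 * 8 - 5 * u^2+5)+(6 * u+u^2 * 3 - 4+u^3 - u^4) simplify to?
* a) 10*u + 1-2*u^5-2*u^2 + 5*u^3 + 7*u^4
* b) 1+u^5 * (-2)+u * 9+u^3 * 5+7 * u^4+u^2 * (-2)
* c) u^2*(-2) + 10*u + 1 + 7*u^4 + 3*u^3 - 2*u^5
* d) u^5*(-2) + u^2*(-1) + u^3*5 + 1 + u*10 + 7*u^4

Adding the polynomials and combining like terms:
(4*u - 2*u^5 + u^3*4 + u^4*8 - 5*u^2 + 5) + (6*u + u^2*3 - 4 + u^3 - u^4)
= 10*u + 1-2*u^5-2*u^2 + 5*u^3 + 7*u^4
a) 10*u + 1-2*u^5-2*u^2 + 5*u^3 + 7*u^4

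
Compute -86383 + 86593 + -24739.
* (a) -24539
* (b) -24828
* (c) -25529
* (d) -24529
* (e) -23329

First: -86383 + 86593 = 210
Then: 210 + -24739 = -24529
d) -24529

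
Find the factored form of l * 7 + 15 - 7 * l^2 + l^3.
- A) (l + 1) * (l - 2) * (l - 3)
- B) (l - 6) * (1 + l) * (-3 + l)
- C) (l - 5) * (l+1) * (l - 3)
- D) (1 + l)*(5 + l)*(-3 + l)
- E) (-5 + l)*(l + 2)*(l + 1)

We need to factor l * 7 + 15 - 7 * l^2 + l^3.
The factored form is (l - 5) * (l+1) * (l - 3).
C) (l - 5) * (l+1) * (l - 3)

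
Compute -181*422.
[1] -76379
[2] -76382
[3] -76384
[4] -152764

-181 * 422 = -76382
2) -76382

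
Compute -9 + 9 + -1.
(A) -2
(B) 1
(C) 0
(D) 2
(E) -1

First: -9 + 9 = 0
Then: 0 + -1 = -1
E) -1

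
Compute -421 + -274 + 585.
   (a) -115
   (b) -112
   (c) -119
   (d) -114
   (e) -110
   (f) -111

First: -421 + -274 = -695
Then: -695 + 585 = -110
e) -110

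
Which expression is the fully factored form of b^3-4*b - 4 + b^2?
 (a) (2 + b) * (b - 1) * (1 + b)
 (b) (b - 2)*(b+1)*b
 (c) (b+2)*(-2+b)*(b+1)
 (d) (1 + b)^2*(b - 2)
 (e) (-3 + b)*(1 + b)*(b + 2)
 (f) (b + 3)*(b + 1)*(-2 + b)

We need to factor b^3-4*b - 4 + b^2.
The factored form is (b+2)*(-2+b)*(b+1).
c) (b+2)*(-2+b)*(b+1)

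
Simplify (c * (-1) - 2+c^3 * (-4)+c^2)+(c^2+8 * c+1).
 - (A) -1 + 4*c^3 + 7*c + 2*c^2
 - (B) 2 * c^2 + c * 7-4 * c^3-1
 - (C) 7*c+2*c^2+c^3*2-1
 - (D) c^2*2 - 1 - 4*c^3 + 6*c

Adding the polynomials and combining like terms:
(c*(-1) - 2 + c^3*(-4) + c^2) + (c^2 + 8*c + 1)
= 2 * c^2 + c * 7-4 * c^3-1
B) 2 * c^2 + c * 7-4 * c^3-1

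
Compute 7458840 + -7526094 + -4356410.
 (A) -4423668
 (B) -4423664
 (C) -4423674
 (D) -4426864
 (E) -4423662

First: 7458840 + -7526094 = -67254
Then: -67254 + -4356410 = -4423664
B) -4423664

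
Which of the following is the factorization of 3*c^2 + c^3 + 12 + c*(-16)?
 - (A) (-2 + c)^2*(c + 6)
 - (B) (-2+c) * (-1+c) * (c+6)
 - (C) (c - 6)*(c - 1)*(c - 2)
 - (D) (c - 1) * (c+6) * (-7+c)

We need to factor 3*c^2 + c^3 + 12 + c*(-16).
The factored form is (-2+c) * (-1+c) * (c+6).
B) (-2+c) * (-1+c) * (c+6)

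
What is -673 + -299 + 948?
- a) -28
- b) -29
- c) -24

First: -673 + -299 = -972
Then: -972 + 948 = -24
c) -24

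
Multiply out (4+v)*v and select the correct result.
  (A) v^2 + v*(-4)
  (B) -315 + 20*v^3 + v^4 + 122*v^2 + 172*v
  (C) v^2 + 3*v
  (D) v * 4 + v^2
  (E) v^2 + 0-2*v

Expanding (4+v)*v:
= v * 4 + v^2
D) v * 4 + v^2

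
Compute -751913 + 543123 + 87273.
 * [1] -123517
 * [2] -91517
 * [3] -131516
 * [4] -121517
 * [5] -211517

First: -751913 + 543123 = -208790
Then: -208790 + 87273 = -121517
4) -121517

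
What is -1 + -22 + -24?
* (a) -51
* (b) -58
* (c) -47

First: -1 + -22 = -23
Then: -23 + -24 = -47
c) -47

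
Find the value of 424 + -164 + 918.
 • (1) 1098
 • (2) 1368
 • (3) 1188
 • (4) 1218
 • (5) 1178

First: 424 + -164 = 260
Then: 260 + 918 = 1178
5) 1178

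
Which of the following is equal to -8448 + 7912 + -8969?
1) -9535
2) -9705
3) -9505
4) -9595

First: -8448 + 7912 = -536
Then: -536 + -8969 = -9505
3) -9505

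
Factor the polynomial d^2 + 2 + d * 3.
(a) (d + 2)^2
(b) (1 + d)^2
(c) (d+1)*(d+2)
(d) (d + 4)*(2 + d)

We need to factor d^2 + 2 + d * 3.
The factored form is (d+1)*(d+2).
c) (d+1)*(d+2)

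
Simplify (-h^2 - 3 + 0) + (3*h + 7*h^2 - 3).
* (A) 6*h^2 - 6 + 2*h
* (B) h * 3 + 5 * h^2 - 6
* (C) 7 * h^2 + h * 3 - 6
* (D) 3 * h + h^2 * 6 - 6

Adding the polynomials and combining like terms:
(-h^2 - 3 + 0) + (3*h + 7*h^2 - 3)
= 3 * h + h^2 * 6 - 6
D) 3 * h + h^2 * 6 - 6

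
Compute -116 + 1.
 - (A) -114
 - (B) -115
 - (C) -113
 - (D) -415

-116 + 1 = -115
B) -115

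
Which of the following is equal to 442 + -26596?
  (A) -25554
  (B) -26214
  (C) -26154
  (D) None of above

442 + -26596 = -26154
C) -26154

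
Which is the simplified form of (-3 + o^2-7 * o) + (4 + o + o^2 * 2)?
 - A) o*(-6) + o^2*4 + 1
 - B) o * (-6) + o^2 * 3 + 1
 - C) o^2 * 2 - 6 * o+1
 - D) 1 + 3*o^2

Adding the polynomials and combining like terms:
(-3 + o^2 - 7*o) + (4 + o + o^2*2)
= o * (-6) + o^2 * 3 + 1
B) o * (-6) + o^2 * 3 + 1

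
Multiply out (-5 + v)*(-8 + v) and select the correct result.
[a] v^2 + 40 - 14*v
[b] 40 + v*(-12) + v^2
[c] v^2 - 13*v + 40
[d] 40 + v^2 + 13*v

Expanding (-5 + v)*(-8 + v):
= v^2 - 13*v + 40
c) v^2 - 13*v + 40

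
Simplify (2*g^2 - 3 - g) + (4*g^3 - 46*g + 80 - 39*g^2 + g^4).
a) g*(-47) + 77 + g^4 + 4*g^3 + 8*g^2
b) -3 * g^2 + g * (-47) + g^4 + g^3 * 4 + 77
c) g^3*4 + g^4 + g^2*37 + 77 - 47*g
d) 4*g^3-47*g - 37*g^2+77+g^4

Adding the polynomials and combining like terms:
(2*g^2 - 3 - g) + (4*g^3 - 46*g + 80 - 39*g^2 + g^4)
= 4*g^3-47*g - 37*g^2+77+g^4
d) 4*g^3-47*g - 37*g^2+77+g^4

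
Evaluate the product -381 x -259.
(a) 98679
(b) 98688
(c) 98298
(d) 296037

-381 * -259 = 98679
a) 98679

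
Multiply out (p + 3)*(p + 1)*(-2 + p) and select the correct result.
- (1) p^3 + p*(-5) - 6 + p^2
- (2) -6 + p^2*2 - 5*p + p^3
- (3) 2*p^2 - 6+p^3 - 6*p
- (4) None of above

Expanding (p + 3)*(p + 1)*(-2 + p):
= -6 + p^2*2 - 5*p + p^3
2) -6 + p^2*2 - 5*p + p^3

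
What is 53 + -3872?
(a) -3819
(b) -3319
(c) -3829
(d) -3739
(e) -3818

53 + -3872 = -3819
a) -3819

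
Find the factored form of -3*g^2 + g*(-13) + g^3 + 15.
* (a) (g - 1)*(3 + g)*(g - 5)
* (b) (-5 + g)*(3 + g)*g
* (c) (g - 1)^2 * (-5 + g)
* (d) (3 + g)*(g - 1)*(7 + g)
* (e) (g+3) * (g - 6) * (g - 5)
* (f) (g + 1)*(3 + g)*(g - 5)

We need to factor -3*g^2 + g*(-13) + g^3 + 15.
The factored form is (g - 1)*(3 + g)*(g - 5).
a) (g - 1)*(3 + g)*(g - 5)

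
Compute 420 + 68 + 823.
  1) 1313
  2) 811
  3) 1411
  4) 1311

First: 420 + 68 = 488
Then: 488 + 823 = 1311
4) 1311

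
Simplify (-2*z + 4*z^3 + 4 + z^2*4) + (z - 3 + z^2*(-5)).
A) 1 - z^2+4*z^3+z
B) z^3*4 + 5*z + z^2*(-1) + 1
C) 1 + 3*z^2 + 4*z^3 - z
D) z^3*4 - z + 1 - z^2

Adding the polynomials and combining like terms:
(-2*z + 4*z^3 + 4 + z^2*4) + (z - 3 + z^2*(-5))
= z^3*4 - z + 1 - z^2
D) z^3*4 - z + 1 - z^2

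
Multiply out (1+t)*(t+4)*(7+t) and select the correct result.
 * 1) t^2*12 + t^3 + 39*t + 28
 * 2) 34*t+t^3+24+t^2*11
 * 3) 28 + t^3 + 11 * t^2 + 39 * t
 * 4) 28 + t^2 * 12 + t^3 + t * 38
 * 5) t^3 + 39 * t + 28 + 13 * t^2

Expanding (1+t)*(t+4)*(7+t):
= t^2*12 + t^3 + 39*t + 28
1) t^2*12 + t^3 + 39*t + 28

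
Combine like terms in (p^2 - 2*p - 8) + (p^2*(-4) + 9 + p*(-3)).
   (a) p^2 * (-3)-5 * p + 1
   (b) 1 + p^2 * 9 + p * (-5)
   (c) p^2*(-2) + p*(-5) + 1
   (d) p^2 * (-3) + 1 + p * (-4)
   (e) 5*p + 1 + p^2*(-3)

Adding the polynomials and combining like terms:
(p^2 - 2*p - 8) + (p^2*(-4) + 9 + p*(-3))
= p^2 * (-3)-5 * p + 1
a) p^2 * (-3)-5 * p + 1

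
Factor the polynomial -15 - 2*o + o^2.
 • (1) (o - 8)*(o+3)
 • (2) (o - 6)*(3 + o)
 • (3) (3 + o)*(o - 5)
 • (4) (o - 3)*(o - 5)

We need to factor -15 - 2*o + o^2.
The factored form is (3 + o)*(o - 5).
3) (3 + o)*(o - 5)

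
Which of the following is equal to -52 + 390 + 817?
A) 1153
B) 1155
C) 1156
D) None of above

First: -52 + 390 = 338
Then: 338 + 817 = 1155
B) 1155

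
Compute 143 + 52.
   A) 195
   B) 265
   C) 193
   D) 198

143 + 52 = 195
A) 195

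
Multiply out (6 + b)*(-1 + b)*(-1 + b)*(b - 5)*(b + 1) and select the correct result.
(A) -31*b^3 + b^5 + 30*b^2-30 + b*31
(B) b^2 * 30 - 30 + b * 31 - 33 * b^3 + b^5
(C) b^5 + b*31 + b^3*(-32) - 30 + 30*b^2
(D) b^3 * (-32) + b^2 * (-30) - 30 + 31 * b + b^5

Expanding (6 + b)*(-1 + b)*(-1 + b)*(b - 5)*(b + 1):
= b^5 + b*31 + b^3*(-32) - 30 + 30*b^2
C) b^5 + b*31 + b^3*(-32) - 30 + 30*b^2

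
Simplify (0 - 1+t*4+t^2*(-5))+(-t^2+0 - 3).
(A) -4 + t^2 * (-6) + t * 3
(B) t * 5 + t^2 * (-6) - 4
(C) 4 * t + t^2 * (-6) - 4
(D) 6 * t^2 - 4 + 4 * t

Adding the polynomials and combining like terms:
(0 - 1 + t*4 + t^2*(-5)) + (-t^2 + 0 - 3)
= 4 * t + t^2 * (-6) - 4
C) 4 * t + t^2 * (-6) - 4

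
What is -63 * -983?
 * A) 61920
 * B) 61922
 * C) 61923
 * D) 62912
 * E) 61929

-63 * -983 = 61929
E) 61929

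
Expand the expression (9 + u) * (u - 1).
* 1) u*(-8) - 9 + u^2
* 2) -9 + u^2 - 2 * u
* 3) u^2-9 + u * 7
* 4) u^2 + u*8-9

Expanding (9 + u) * (u - 1):
= u^2 + u*8-9
4) u^2 + u*8-9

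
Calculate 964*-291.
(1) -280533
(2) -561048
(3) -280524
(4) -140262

964 * -291 = -280524
3) -280524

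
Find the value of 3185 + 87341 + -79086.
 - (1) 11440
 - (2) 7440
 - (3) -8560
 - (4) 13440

First: 3185 + 87341 = 90526
Then: 90526 + -79086 = 11440
1) 11440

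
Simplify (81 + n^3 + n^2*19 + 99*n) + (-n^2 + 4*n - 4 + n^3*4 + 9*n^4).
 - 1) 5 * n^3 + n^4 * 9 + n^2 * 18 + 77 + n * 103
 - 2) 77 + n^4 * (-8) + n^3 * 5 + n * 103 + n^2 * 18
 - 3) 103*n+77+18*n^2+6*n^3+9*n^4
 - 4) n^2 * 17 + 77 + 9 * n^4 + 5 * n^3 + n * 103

Adding the polynomials and combining like terms:
(81 + n^3 + n^2*19 + 99*n) + (-n^2 + 4*n - 4 + n^3*4 + 9*n^4)
= 5 * n^3 + n^4 * 9 + n^2 * 18 + 77 + n * 103
1) 5 * n^3 + n^4 * 9 + n^2 * 18 + 77 + n * 103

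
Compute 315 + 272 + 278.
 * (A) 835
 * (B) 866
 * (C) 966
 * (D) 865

First: 315 + 272 = 587
Then: 587 + 278 = 865
D) 865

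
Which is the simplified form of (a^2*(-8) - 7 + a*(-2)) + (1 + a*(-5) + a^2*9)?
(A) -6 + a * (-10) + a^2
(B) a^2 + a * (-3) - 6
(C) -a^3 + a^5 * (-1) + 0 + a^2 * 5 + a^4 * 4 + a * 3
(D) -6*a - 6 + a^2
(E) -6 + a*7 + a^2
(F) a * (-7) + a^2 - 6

Adding the polynomials and combining like terms:
(a^2*(-8) - 7 + a*(-2)) + (1 + a*(-5) + a^2*9)
= a * (-7) + a^2 - 6
F) a * (-7) + a^2 - 6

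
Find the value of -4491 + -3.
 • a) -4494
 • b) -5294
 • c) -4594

-4491 + -3 = -4494
a) -4494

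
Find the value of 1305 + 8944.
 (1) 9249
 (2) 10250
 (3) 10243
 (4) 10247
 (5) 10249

1305 + 8944 = 10249
5) 10249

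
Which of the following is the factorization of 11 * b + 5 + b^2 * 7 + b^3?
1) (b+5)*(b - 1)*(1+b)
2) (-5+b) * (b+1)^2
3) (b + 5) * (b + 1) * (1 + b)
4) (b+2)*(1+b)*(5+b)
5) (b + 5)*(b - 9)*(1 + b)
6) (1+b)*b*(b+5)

We need to factor 11 * b + 5 + b^2 * 7 + b^3.
The factored form is (b + 5) * (b + 1) * (1 + b).
3) (b + 5) * (b + 1) * (1 + b)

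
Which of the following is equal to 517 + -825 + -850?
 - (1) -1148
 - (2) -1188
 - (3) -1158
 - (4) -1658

First: 517 + -825 = -308
Then: -308 + -850 = -1158
3) -1158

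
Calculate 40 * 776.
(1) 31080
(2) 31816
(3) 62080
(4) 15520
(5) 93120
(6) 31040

40 * 776 = 31040
6) 31040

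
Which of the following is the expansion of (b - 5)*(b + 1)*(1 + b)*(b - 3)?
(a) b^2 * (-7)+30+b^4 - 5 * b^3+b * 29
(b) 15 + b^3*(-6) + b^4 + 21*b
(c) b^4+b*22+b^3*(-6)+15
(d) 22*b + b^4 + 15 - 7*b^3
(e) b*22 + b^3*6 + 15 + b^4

Expanding (b - 5)*(b + 1)*(1 + b)*(b - 3):
= b^4+b*22+b^3*(-6)+15
c) b^4+b*22+b^3*(-6)+15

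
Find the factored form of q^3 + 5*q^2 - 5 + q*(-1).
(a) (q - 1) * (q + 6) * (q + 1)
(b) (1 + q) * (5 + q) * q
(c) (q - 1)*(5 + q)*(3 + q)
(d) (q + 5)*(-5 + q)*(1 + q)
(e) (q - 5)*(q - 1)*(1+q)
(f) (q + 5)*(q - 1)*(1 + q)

We need to factor q^3 + 5*q^2 - 5 + q*(-1).
The factored form is (q + 5)*(q - 1)*(1 + q).
f) (q + 5)*(q - 1)*(1 + q)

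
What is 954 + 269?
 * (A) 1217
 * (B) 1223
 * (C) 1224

954 + 269 = 1223
B) 1223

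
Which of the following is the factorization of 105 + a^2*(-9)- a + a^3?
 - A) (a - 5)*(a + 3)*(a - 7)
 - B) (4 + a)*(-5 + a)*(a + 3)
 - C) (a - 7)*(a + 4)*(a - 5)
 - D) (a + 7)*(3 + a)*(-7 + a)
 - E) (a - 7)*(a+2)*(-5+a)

We need to factor 105 + a^2*(-9)- a + a^3.
The factored form is (a - 5)*(a + 3)*(a - 7).
A) (a - 5)*(a + 3)*(a - 7)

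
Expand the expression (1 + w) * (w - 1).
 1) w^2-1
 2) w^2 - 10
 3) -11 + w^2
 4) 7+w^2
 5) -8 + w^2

Expanding (1 + w) * (w - 1):
= w^2-1
1) w^2-1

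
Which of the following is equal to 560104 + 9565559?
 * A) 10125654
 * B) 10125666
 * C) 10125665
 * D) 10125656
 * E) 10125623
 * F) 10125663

560104 + 9565559 = 10125663
F) 10125663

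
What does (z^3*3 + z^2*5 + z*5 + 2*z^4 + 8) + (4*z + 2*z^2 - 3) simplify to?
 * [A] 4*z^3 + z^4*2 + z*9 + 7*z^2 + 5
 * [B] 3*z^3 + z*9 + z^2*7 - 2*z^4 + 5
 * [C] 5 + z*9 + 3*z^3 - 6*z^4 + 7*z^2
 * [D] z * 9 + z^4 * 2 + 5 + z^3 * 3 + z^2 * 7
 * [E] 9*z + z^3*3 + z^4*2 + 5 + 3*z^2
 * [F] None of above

Adding the polynomials and combining like terms:
(z^3*3 + z^2*5 + z*5 + 2*z^4 + 8) + (4*z + 2*z^2 - 3)
= z * 9 + z^4 * 2 + 5 + z^3 * 3 + z^2 * 7
D) z * 9 + z^4 * 2 + 5 + z^3 * 3 + z^2 * 7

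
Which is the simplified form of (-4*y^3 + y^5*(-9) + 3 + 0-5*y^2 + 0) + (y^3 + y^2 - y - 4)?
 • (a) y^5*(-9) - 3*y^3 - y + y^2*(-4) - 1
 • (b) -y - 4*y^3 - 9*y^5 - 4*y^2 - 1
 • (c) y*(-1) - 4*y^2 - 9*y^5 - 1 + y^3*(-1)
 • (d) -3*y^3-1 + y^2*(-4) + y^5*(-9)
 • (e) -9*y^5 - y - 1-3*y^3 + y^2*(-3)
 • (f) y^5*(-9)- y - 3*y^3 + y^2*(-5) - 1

Adding the polynomials and combining like terms:
(-4*y^3 + y^5*(-9) + 3 + 0 - 5*y^2 + 0) + (y^3 + y^2 - y - 4)
= y^5*(-9) - 3*y^3 - y + y^2*(-4) - 1
a) y^5*(-9) - 3*y^3 - y + y^2*(-4) - 1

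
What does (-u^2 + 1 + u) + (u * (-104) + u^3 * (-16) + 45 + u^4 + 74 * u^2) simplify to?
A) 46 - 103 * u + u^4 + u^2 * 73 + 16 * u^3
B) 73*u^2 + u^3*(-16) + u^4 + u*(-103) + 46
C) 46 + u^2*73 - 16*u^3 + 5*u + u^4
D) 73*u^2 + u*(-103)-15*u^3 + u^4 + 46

Adding the polynomials and combining like terms:
(-u^2 + 1 + u) + (u*(-104) + u^3*(-16) + 45 + u^4 + 74*u^2)
= 73*u^2 + u^3*(-16) + u^4 + u*(-103) + 46
B) 73*u^2 + u^3*(-16) + u^4 + u*(-103) + 46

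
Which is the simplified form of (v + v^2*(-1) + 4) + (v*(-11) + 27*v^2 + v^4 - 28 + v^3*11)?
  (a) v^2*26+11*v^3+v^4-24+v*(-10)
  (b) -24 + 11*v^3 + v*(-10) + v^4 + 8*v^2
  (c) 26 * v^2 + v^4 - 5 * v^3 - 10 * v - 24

Adding the polynomials and combining like terms:
(v + v^2*(-1) + 4) + (v*(-11) + 27*v^2 + v^4 - 28 + v^3*11)
= v^2*26+11*v^3+v^4-24+v*(-10)
a) v^2*26+11*v^3+v^4-24+v*(-10)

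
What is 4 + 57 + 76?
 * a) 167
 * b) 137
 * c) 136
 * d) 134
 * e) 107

First: 4 + 57 = 61
Then: 61 + 76 = 137
b) 137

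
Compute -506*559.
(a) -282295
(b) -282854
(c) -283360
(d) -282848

-506 * 559 = -282854
b) -282854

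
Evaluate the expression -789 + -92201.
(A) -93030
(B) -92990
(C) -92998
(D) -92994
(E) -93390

-789 + -92201 = -92990
B) -92990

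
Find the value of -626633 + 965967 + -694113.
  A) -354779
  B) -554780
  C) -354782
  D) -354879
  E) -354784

First: -626633 + 965967 = 339334
Then: 339334 + -694113 = -354779
A) -354779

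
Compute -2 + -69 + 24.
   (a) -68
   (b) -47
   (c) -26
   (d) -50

First: -2 + -69 = -71
Then: -71 + 24 = -47
b) -47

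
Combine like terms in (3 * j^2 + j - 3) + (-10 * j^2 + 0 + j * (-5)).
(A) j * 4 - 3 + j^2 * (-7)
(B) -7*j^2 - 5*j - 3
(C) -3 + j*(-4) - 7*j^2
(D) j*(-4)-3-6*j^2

Adding the polynomials and combining like terms:
(3*j^2 + j - 3) + (-10*j^2 + 0 + j*(-5))
= -3 + j*(-4) - 7*j^2
C) -3 + j*(-4) - 7*j^2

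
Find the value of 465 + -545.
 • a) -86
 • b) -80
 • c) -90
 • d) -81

465 + -545 = -80
b) -80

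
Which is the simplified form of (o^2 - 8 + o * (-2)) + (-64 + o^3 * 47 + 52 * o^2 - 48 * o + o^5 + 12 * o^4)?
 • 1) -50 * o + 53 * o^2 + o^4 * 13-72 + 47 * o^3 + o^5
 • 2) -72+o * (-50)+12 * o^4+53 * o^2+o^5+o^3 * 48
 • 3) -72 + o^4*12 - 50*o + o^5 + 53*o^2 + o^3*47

Adding the polynomials and combining like terms:
(o^2 - 8 + o*(-2)) + (-64 + o^3*47 + 52*o^2 - 48*o + o^5 + 12*o^4)
= -72 + o^4*12 - 50*o + o^5 + 53*o^2 + o^3*47
3) -72 + o^4*12 - 50*o + o^5 + 53*o^2 + o^3*47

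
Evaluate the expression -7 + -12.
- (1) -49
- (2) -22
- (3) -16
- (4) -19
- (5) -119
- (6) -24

-7 + -12 = -19
4) -19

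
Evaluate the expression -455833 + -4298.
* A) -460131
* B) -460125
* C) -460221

-455833 + -4298 = -460131
A) -460131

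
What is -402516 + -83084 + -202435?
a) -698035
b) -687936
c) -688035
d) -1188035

First: -402516 + -83084 = -485600
Then: -485600 + -202435 = -688035
c) -688035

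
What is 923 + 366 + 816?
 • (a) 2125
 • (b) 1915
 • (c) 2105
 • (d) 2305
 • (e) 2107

First: 923 + 366 = 1289
Then: 1289 + 816 = 2105
c) 2105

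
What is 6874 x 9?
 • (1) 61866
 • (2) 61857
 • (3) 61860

6874 * 9 = 61866
1) 61866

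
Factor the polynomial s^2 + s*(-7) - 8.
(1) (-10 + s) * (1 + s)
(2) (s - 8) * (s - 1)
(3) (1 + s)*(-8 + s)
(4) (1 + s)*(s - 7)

We need to factor s^2 + s*(-7) - 8.
The factored form is (1 + s)*(-8 + s).
3) (1 + s)*(-8 + s)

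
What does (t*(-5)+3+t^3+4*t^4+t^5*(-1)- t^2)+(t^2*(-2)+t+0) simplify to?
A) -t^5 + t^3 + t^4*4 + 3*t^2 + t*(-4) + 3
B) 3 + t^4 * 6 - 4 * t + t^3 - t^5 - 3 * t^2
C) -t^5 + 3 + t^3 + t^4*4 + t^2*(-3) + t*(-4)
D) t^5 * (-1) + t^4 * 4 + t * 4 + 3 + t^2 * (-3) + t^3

Adding the polynomials and combining like terms:
(t*(-5) + 3 + t^3 + 4*t^4 + t^5*(-1) - t^2) + (t^2*(-2) + t + 0)
= -t^5 + 3 + t^3 + t^4*4 + t^2*(-3) + t*(-4)
C) -t^5 + 3 + t^3 + t^4*4 + t^2*(-3) + t*(-4)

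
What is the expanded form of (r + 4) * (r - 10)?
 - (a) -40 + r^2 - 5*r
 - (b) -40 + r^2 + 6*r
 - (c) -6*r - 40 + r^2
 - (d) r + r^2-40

Expanding (r + 4) * (r - 10):
= -6*r - 40 + r^2
c) -6*r - 40 + r^2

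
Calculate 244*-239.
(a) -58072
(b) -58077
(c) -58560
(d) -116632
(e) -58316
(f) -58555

244 * -239 = -58316
e) -58316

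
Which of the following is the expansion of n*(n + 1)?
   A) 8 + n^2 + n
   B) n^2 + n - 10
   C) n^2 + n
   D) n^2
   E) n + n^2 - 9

Expanding n*(n + 1):
= n^2 + n
C) n^2 + n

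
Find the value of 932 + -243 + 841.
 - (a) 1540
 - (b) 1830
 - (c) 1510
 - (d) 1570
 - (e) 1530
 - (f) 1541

First: 932 + -243 = 689
Then: 689 + 841 = 1530
e) 1530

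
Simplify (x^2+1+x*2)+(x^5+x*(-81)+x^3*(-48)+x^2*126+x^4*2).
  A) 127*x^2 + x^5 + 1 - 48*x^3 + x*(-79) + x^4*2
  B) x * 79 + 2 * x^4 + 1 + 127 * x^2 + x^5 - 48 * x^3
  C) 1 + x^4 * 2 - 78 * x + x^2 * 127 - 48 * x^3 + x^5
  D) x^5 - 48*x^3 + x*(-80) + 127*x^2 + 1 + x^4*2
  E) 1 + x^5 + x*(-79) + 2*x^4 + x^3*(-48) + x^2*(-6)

Adding the polynomials and combining like terms:
(x^2 + 1 + x*2) + (x^5 + x*(-81) + x^3*(-48) + x^2*126 + x^4*2)
= 127*x^2 + x^5 + 1 - 48*x^3 + x*(-79) + x^4*2
A) 127*x^2 + x^5 + 1 - 48*x^3 + x*(-79) + x^4*2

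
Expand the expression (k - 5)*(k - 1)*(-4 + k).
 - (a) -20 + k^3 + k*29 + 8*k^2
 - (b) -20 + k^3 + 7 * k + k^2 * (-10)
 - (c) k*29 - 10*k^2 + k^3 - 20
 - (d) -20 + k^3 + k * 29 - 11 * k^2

Expanding (k - 5)*(k - 1)*(-4 + k):
= k*29 - 10*k^2 + k^3 - 20
c) k*29 - 10*k^2 + k^3 - 20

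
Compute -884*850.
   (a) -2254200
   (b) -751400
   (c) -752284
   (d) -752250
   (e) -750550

-884 * 850 = -751400
b) -751400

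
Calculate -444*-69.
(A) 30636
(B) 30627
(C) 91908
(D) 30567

-444 * -69 = 30636
A) 30636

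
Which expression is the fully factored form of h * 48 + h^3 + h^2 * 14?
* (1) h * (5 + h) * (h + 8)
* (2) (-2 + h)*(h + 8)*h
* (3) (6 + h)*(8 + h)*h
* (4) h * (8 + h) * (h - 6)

We need to factor h * 48 + h^3 + h^2 * 14.
The factored form is (6 + h)*(8 + h)*h.
3) (6 + h)*(8 + h)*h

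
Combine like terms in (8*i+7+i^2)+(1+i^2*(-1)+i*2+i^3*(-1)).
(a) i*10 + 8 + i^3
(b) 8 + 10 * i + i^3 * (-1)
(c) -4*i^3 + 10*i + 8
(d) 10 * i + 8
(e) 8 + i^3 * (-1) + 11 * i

Adding the polynomials and combining like terms:
(8*i + 7 + i^2) + (1 + i^2*(-1) + i*2 + i^3*(-1))
= 8 + 10 * i + i^3 * (-1)
b) 8 + 10 * i + i^3 * (-1)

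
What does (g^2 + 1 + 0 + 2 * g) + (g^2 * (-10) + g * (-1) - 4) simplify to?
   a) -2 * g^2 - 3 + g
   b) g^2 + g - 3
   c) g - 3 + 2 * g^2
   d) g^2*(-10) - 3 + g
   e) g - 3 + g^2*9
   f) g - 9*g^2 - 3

Adding the polynomials and combining like terms:
(g^2 + 1 + 0 + 2*g) + (g^2*(-10) + g*(-1) - 4)
= g - 9*g^2 - 3
f) g - 9*g^2 - 3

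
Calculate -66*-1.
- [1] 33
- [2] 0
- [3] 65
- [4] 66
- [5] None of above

-66 * -1 = 66
4) 66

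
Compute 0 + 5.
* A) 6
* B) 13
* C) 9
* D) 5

0 + 5 = 5
D) 5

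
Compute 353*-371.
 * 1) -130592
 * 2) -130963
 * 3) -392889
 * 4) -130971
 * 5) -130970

353 * -371 = -130963
2) -130963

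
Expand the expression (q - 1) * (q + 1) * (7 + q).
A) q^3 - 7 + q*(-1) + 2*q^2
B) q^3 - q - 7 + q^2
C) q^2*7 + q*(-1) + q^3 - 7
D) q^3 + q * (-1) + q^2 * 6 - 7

Expanding (q - 1) * (q + 1) * (7 + q):
= q^2*7 + q*(-1) + q^3 - 7
C) q^2*7 + q*(-1) + q^3 - 7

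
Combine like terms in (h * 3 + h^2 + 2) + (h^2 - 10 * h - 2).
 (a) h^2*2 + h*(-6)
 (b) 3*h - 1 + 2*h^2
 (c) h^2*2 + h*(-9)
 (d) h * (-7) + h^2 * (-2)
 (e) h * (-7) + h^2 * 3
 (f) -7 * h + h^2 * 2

Adding the polynomials and combining like terms:
(h*3 + h^2 + 2) + (h^2 - 10*h - 2)
= -7 * h + h^2 * 2
f) -7 * h + h^2 * 2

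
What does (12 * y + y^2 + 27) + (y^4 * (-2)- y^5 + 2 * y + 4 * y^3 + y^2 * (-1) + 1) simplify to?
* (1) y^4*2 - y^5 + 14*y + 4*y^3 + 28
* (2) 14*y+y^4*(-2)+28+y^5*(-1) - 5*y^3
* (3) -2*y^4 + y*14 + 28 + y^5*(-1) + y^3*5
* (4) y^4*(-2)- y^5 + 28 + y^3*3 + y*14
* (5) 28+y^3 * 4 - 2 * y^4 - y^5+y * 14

Adding the polynomials and combining like terms:
(12*y + y^2 + 27) + (y^4*(-2) - y^5 + 2*y + 4*y^3 + y^2*(-1) + 1)
= 28+y^3 * 4 - 2 * y^4 - y^5+y * 14
5) 28+y^3 * 4 - 2 * y^4 - y^5+y * 14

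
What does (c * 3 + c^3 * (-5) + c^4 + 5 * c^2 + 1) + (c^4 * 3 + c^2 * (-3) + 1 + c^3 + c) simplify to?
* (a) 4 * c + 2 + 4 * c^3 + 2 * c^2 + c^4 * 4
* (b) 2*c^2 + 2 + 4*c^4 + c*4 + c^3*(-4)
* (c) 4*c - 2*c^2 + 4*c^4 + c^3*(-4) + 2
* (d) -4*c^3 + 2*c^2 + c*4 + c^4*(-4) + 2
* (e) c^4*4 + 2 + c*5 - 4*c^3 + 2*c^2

Adding the polynomials and combining like terms:
(c*3 + c^3*(-5) + c^4 + 5*c^2 + 1) + (c^4*3 + c^2*(-3) + 1 + c^3 + c)
= 2*c^2 + 2 + 4*c^4 + c*4 + c^3*(-4)
b) 2*c^2 + 2 + 4*c^4 + c*4 + c^3*(-4)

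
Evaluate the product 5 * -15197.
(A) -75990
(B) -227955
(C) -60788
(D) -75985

5 * -15197 = -75985
D) -75985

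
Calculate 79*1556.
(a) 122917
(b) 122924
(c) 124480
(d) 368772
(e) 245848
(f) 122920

79 * 1556 = 122924
b) 122924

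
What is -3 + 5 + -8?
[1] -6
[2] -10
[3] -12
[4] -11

First: -3 + 5 = 2
Then: 2 + -8 = -6
1) -6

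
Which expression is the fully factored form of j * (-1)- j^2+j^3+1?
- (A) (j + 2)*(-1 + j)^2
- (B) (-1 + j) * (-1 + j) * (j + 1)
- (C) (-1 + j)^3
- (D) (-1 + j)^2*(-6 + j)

We need to factor j * (-1)- j^2+j^3+1.
The factored form is (-1 + j) * (-1 + j) * (j + 1).
B) (-1 + j) * (-1 + j) * (j + 1)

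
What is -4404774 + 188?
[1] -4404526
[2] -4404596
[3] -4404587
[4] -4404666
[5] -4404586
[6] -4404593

-4404774 + 188 = -4404586
5) -4404586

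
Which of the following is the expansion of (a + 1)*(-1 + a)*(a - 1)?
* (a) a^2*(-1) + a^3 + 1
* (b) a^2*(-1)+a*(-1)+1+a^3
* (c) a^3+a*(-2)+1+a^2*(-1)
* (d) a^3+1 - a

Expanding (a + 1)*(-1 + a)*(a - 1):
= a^2*(-1)+a*(-1)+1+a^3
b) a^2*(-1)+a*(-1)+1+a^3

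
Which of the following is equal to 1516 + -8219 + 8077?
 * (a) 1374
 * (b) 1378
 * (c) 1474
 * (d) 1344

First: 1516 + -8219 = -6703
Then: -6703 + 8077 = 1374
a) 1374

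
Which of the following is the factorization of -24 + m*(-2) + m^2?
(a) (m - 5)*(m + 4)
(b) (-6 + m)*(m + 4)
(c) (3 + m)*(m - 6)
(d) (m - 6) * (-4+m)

We need to factor -24 + m*(-2) + m^2.
The factored form is (-6 + m)*(m + 4).
b) (-6 + m)*(m + 4)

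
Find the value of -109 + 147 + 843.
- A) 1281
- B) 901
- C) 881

First: -109 + 147 = 38
Then: 38 + 843 = 881
C) 881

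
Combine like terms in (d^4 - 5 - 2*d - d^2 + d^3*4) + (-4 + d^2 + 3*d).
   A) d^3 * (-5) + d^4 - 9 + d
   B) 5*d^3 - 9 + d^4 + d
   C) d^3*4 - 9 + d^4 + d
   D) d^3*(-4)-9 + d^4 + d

Adding the polynomials and combining like terms:
(d^4 - 5 - 2*d - d^2 + d^3*4) + (-4 + d^2 + 3*d)
= d^3*4 - 9 + d^4 + d
C) d^3*4 - 9 + d^4 + d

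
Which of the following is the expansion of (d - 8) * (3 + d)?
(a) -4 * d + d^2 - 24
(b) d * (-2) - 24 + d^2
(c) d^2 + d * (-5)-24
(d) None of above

Expanding (d - 8) * (3 + d):
= d^2 + d * (-5)-24
c) d^2 + d * (-5)-24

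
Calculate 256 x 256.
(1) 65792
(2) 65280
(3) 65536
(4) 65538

256 * 256 = 65536
3) 65536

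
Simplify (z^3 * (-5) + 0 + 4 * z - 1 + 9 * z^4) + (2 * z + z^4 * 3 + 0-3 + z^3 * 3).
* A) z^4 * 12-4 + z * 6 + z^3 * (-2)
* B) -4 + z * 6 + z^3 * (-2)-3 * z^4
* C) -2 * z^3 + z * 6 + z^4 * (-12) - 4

Adding the polynomials and combining like terms:
(z^3*(-5) + 0 + 4*z - 1 + 9*z^4) + (2*z + z^4*3 + 0 - 3 + z^3*3)
= z^4 * 12-4 + z * 6 + z^3 * (-2)
A) z^4 * 12-4 + z * 6 + z^3 * (-2)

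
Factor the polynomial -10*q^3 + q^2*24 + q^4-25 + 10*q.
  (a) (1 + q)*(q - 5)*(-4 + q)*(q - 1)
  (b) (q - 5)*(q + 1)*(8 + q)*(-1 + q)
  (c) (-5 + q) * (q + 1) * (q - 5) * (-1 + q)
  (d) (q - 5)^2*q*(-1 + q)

We need to factor -10*q^3 + q^2*24 + q^4-25 + 10*q.
The factored form is (-5 + q) * (q + 1) * (q - 5) * (-1 + q).
c) (-5 + q) * (q + 1) * (q - 5) * (-1 + q)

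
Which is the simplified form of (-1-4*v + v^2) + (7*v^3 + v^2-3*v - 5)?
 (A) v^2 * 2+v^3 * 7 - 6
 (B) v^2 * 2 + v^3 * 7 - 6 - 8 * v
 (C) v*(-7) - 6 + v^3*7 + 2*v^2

Adding the polynomials and combining like terms:
(-1 - 4*v + v^2) + (7*v^3 + v^2 - 3*v - 5)
= v*(-7) - 6 + v^3*7 + 2*v^2
C) v*(-7) - 6 + v^3*7 + 2*v^2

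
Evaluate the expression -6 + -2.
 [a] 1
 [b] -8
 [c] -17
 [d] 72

-6 + -2 = -8
b) -8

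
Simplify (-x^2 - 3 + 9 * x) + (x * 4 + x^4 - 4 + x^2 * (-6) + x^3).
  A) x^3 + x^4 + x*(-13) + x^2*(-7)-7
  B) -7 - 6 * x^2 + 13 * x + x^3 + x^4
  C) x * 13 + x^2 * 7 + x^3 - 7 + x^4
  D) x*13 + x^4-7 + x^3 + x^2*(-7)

Adding the polynomials and combining like terms:
(-x^2 - 3 + 9*x) + (x*4 + x^4 - 4 + x^2*(-6) + x^3)
= x*13 + x^4-7 + x^3 + x^2*(-7)
D) x*13 + x^4-7 + x^3 + x^2*(-7)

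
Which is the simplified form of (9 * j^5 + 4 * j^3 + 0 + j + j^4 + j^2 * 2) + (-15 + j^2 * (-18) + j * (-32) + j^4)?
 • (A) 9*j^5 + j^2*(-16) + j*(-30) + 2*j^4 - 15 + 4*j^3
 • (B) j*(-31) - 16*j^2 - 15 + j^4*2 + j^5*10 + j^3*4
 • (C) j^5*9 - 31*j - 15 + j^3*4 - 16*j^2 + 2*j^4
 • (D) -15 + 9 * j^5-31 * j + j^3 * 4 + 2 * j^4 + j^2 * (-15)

Adding the polynomials and combining like terms:
(9*j^5 + 4*j^3 + 0 + j + j^4 + j^2*2) + (-15 + j^2*(-18) + j*(-32) + j^4)
= j^5*9 - 31*j - 15 + j^3*4 - 16*j^2 + 2*j^4
C) j^5*9 - 31*j - 15 + j^3*4 - 16*j^2 + 2*j^4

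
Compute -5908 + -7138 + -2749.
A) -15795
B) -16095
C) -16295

First: -5908 + -7138 = -13046
Then: -13046 + -2749 = -15795
A) -15795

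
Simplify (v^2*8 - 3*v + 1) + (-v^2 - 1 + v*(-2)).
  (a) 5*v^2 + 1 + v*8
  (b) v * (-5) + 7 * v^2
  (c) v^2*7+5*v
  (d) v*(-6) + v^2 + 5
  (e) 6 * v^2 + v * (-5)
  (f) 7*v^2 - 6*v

Adding the polynomials and combining like terms:
(v^2*8 - 3*v + 1) + (-v^2 - 1 + v*(-2))
= v * (-5) + 7 * v^2
b) v * (-5) + 7 * v^2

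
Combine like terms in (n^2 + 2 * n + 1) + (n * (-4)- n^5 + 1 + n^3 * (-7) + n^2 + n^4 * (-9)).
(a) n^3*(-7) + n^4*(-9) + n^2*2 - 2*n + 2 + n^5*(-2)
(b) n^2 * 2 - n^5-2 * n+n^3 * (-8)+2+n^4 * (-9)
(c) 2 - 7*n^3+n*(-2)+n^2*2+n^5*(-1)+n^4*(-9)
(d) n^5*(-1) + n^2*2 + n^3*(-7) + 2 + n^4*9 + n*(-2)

Adding the polynomials and combining like terms:
(n^2 + 2*n + 1) + (n*(-4) - n^5 + 1 + n^3*(-7) + n^2 + n^4*(-9))
= 2 - 7*n^3+n*(-2)+n^2*2+n^5*(-1)+n^4*(-9)
c) 2 - 7*n^3+n*(-2)+n^2*2+n^5*(-1)+n^4*(-9)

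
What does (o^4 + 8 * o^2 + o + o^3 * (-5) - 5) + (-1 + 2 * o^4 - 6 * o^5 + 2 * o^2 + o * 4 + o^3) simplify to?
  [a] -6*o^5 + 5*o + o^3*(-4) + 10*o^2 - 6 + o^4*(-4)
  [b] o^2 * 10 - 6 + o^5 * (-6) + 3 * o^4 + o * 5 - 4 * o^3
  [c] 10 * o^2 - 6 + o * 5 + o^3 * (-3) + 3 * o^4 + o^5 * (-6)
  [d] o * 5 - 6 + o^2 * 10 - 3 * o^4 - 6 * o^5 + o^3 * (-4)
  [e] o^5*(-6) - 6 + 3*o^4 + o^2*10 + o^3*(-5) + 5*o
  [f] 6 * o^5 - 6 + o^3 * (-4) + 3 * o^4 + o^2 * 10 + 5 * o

Adding the polynomials and combining like terms:
(o^4 + 8*o^2 + o + o^3*(-5) - 5) + (-1 + 2*o^4 - 6*o^5 + 2*o^2 + o*4 + o^3)
= o^2 * 10 - 6 + o^5 * (-6) + 3 * o^4 + o * 5 - 4 * o^3
b) o^2 * 10 - 6 + o^5 * (-6) + 3 * o^4 + o * 5 - 4 * o^3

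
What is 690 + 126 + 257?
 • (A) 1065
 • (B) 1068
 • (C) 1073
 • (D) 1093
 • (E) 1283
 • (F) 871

First: 690 + 126 = 816
Then: 816 + 257 = 1073
C) 1073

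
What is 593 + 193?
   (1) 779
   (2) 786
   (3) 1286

593 + 193 = 786
2) 786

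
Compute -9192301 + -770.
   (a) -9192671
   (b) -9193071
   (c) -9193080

-9192301 + -770 = -9193071
b) -9193071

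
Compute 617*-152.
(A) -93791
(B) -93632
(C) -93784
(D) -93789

617 * -152 = -93784
C) -93784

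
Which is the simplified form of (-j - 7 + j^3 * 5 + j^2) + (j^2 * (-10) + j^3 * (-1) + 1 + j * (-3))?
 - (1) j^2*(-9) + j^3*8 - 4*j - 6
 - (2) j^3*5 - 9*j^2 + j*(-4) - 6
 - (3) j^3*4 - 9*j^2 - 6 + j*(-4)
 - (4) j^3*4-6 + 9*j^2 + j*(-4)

Adding the polynomials and combining like terms:
(-j - 7 + j^3*5 + j^2) + (j^2*(-10) + j^3*(-1) + 1 + j*(-3))
= j^3*4 - 9*j^2 - 6 + j*(-4)
3) j^3*4 - 9*j^2 - 6 + j*(-4)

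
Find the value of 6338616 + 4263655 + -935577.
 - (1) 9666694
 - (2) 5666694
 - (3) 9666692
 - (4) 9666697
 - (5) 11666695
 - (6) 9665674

First: 6338616 + 4263655 = 10602271
Then: 10602271 + -935577 = 9666694
1) 9666694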